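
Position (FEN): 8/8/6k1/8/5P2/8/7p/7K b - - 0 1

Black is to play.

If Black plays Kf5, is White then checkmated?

After Kf5: white king on h1; in check: no.
White is not in check, so this cannot be checkmate.

no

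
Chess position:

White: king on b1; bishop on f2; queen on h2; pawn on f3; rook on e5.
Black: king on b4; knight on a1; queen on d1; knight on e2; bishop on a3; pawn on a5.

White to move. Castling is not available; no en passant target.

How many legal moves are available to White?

1

White to move; king on b1.
In check: yes, from the black queen on d1.
Legal moves: Ka2.
Count: 1.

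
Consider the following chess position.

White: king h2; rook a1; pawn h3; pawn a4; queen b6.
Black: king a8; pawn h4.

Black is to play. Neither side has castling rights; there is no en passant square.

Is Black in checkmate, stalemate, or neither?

Black to move; black king on a8.
In check: no.
King squares — a7: attacked by Qb6; b7: attacked by Qb6; b8: attacked by Qb6.
Legal moves for Black: none.
Not in check and no legal moves → stalemate.

stalemate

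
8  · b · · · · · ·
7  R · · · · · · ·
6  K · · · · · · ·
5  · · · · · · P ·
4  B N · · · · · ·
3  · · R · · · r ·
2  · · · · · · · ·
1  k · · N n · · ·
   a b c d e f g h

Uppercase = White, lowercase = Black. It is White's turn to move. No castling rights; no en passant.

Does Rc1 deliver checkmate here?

After Rc1: black king on a1; in check: yes, from the white rook on c1.
King squares — b1: attacked by Rc1; a2: attacked by Nb4; b2: attacked by Nd1.
Black has no legal moves → checkmate.

yes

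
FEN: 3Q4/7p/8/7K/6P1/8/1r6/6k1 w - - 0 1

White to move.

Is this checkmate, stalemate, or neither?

White to move; white king on h5.
In check: no.
Legal moves for White include: Qh8, Qg8, Qf8, Qe8, Qc8, Qb8, Qa8, Qe7, Qd7, Qc7, Qf6, Qd6, Qb6+, Qg5, Qd5, Qa5, Qh4, Qd4+, ... (list truncated; more exist).
White has legal moves and is not in check → neither.

neither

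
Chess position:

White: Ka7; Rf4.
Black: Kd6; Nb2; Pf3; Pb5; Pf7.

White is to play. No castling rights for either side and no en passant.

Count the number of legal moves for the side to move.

White to move; king on a7.
In check: no.
Legal moves: Kb8, Ka8, Kb7, Kb6, Ka6, Rxf7, Rf6+, Rf5, Rh4, Rg4, Re4, Rd4+, Rc4, Rb4, Ra4, Rxf3.
Count: 16.

16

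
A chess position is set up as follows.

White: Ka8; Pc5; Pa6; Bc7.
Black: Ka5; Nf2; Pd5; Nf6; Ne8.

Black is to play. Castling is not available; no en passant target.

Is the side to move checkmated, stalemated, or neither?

Black to move; black king on a5.
In check: yes, from the white bishop on c7.
King squares — a4: available; b4: available; b5: available; a6: available; b6: attacked by Pc5.
Legal moves for Black: Kxa6, Kb5, Kb4, Ka4, Nxc7+.
Black is in check but has 5 legal moves → neither.

neither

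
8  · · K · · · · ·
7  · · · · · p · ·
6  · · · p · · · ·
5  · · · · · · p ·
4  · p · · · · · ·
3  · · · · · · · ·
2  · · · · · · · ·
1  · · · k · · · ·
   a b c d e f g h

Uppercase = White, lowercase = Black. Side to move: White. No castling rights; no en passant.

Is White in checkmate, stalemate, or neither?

White to move; white king on c8.
In check: no.
Legal moves for White: Kd8, Kb8, Kd7, Kc7, Kb7.
White has 5 legal moves and is not in check → neither.

neither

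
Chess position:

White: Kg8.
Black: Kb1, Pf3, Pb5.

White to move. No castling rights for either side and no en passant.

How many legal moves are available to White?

White to move; king on g8.
In check: no.
Legal moves: Kh8, Kf8, Kh7, Kg7, Kf7.
Count: 5.

5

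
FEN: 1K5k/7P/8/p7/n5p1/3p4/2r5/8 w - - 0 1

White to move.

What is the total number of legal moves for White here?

White to move; king on b8.
In check: no.
Legal moves: Ka8, Kb7, Ka7.
Count: 3.

3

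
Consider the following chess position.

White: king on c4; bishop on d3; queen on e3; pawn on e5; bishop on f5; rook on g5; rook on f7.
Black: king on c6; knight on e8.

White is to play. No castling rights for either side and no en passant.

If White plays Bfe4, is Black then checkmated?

yes

After Bfe4: black king on c6; in check: yes, from the white bishop on e4.
King squares — b5: attacked by Kc4; c5: attacked by Qe3; d5: attacked by Kc4; b6: attacked by Qe3; d6: attacked by Pe5; b7: attacked by Be4; c7: attacked by Rf7; d7: attacked by Rf7.
Black has no legal moves → checkmate.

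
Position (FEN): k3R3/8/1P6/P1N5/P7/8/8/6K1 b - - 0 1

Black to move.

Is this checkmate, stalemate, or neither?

Black to move; black king on a8.
In check: yes, from the white rook on e8.
King squares — a7: attacked by Pb6; b7: attacked by Nc5; b8: attacked by Re8.
Legal moves for Black: none.
In check with no legal moves → checkmate.

checkmate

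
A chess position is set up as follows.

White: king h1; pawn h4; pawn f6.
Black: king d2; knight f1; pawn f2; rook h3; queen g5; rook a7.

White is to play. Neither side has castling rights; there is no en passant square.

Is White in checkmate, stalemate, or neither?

checkmate

White to move; white king on h1.
In check: yes, from the black rook on h3.
King squares — g1: attacked by Pf2; g2: attacked by Qg5; h2: attacked by Nf1.
Legal moves for White: none.
In check with no legal moves → checkmate.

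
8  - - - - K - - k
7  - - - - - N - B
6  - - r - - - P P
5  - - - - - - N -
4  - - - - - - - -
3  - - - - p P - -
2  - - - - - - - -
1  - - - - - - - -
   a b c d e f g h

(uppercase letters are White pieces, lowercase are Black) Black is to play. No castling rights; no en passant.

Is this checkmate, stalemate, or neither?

Black to move; black king on h8.
In check: yes, from the white knight on f7.
King squares — g7: attacked by Ph6; h7: attacked by Ng5; g8: attacked by Bh7.
Legal moves for Black: none.
In check with no legal moves → checkmate.

checkmate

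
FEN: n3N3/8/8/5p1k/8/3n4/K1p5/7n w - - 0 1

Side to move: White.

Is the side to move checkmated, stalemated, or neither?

neither

White to move; white king on a2.
In check: no.
Legal moves for White: Ng7+, Nc7, Nf6+, Nd6, Kb3, Ka3, Ka1.
White has 7 legal moves and is not in check → neither.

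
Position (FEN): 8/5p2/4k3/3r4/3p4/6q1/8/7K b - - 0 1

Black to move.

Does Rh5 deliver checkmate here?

yes

After Rh5: white king on h1; in check: yes, from the black rook on h5.
King squares — g1: attacked by Qg3; g2: attacked by Qg3; h2: attacked by Qg3.
White has no legal moves → checkmate.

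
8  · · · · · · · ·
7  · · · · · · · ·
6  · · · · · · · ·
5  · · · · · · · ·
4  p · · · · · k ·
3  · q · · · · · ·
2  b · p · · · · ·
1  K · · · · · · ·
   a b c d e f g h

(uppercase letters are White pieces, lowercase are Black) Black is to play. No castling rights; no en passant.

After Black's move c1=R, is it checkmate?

After c1=R: white king on a1; in check: yes, from the black rook on c1.
King squares — b1: attacked by Rc1; a2: attacked by Qb3; b2: attacked by Qb3.
White has no legal moves → checkmate.

yes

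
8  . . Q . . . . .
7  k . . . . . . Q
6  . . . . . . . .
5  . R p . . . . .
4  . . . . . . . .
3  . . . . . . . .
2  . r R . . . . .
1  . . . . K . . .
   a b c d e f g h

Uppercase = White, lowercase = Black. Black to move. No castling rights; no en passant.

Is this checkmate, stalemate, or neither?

checkmate

Black to move; black king on a7.
In check: yes, from the white queen on h7.
King squares — a6: attacked by Qc8; b6: attacked by Rb5; b7: attacked by Rb5; a8: attacked by Qc8; b8: attacked by Rb5.
Legal moves for Black: none.
In check with no legal moves → checkmate.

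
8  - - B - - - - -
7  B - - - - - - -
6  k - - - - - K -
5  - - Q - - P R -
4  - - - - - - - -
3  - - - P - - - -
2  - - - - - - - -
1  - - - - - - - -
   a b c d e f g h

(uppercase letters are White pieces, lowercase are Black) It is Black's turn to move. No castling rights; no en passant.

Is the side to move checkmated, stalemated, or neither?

checkmate

Black to move; black king on a6.
In check: yes, from the white bishop on c8.
King squares — a5: attacked by Qc5; b5: attacked by Qc5; b6: attacked by Qc5; a7: attacked by Qc5; b7: attacked by Bc8.
Legal moves for Black: none.
In check with no legal moves → checkmate.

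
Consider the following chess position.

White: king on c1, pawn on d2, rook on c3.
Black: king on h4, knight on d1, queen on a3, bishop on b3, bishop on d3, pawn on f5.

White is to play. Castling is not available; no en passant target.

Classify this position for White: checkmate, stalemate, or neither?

White to move; white king on c1.
In check: yes, from the black queen on a3.
King squares — b1: attacked by Bd3; d1: attacked by Bb3; b2: attacked by Nd1; c2: attacked by Bb3; d2: own pawn.
Legal moves for White: none.
In check with no legal moves → checkmate.

checkmate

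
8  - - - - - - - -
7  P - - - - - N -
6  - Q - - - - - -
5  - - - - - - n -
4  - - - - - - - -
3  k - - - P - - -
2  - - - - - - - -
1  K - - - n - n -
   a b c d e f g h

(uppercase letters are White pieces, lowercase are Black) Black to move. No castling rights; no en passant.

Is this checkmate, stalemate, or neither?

Black to move; black king on a3.
In check: no.
Legal moves for Black: Nh7, Nf7, Ne6, Ne4, N5h3, N5f3, Ka4, N1h3, Ng1f3, Ne2, Nef3, Nd3, Ng2, Nc2+.
Black has 14 legal moves and is not in check → neither.

neither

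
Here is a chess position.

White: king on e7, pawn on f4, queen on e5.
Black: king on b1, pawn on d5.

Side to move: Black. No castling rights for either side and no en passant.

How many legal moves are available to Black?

Black to move; king on b1.
In check: no.
Legal moves: Kc2, Ka2, Kc1, d4.
Count: 4.

4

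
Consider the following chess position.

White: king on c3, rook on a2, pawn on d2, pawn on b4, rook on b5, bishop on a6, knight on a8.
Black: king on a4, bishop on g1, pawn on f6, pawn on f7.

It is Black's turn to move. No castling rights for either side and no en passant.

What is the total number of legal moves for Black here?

Black to move; king on a4.
In check: yes, from the white rook on a2.
Legal moves: none.
Count: 0.

0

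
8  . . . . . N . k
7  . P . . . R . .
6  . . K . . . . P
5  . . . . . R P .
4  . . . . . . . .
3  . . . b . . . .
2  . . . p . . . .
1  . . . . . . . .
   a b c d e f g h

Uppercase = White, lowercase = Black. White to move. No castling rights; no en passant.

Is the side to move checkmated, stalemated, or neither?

neither

White to move; white king on c6.
In check: no.
Legal moves for White include: Nh7, Nd7, Ng6+, Ne6, Rh7+, Rg7, Re7, Rd7, Rc7, R7f6, Kd7, Kc7, Kd6, Kb6, Kd5, Kc5, R5f6, Re5, ... (list truncated; more exist).
White has legal moves and is not in check → neither.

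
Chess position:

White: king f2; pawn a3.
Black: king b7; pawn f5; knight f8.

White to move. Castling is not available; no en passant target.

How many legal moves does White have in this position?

White to move; king on f2.
In check: no.
Legal moves: Kg3, Kf3, Ke3, Kg2, Ke2, Kg1, Kf1, Ke1, a4.
Count: 9.

9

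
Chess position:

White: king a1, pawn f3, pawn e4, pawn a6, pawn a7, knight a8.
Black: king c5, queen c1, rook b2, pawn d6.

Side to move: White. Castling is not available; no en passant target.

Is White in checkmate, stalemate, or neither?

checkmate

White to move; white king on a1.
In check: yes, from the black queen on c1.
King squares — b1: attacked by Qc1; a2: attacked by Rb2; b2: attacked by Qc1.
Legal moves for White: none.
In check with no legal moves → checkmate.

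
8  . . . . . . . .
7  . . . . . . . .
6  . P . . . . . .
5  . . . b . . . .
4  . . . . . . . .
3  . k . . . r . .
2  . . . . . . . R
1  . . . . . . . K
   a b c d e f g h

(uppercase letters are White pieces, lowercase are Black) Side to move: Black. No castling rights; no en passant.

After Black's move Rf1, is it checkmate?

yes

After Rf1: white king on h1; in check: yes, from the black rook on f1 and the black bishop on d5.
King squares — g1: attacked by Rf1; g2: attacked by Bd5; h2: own rook.
White has no legal moves → checkmate.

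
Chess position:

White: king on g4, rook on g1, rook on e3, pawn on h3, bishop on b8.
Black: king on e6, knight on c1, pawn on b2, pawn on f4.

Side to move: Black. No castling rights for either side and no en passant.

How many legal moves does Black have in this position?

Black to move; king on e6.
In check: yes, from the white rook on e3.
Legal moves: Kf7, Kd7, Kf6, Kd5, fxe3.
Count: 5.

5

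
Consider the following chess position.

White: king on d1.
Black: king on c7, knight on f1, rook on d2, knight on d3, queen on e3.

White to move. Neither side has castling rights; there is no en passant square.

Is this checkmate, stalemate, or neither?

White to move; white king on d1.
In check: yes, from the black rook on d2.
King squares — c1: attacked by Nd3; e1: attacked by Nd3; c2: attacked by Rd2; d2: attacked by Nf1; e2: attacked by Rd2.
Legal moves for White: none.
In check with no legal moves → checkmate.

checkmate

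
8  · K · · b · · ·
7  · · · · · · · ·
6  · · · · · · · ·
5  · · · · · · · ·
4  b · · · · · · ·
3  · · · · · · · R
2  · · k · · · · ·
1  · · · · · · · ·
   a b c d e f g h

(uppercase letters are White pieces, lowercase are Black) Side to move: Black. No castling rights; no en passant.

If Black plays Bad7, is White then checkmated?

After Bad7: white king on b8; in check: no.
White is not in check, so this cannot be checkmate.

no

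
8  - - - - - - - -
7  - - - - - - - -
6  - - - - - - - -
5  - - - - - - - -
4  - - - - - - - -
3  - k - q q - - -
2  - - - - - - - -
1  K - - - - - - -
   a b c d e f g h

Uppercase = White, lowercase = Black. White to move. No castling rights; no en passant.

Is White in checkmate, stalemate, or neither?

stalemate

White to move; white king on a1.
In check: no.
King squares — b1: attacked by Qd3; a2: attacked by Kb3; b2: attacked by Kb3.
Legal moves for White: none.
Not in check and no legal moves → stalemate.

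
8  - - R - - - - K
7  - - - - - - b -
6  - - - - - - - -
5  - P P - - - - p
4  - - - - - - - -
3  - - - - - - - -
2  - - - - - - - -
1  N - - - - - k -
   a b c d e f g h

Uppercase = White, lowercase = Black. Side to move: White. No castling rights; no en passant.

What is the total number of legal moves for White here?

White to move; king on h8.
In check: yes, from the black bishop on g7.
Legal moves: Kg8, Kh7, Kxg7.
Count: 3.

3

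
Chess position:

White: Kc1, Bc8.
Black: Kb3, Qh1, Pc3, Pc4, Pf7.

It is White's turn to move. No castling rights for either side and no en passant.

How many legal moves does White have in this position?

White to move; king on c1.
In check: yes, from the black queen on h1.
Legal moves: none.
Count: 0.

0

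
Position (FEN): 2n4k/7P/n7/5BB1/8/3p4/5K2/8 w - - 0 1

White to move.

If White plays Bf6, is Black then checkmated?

After Bf6: black king on h8; in check: yes, from the white bishop on f6.
King squares — g7: attacked by Bf6; h7: attacked by Bf5; g8: attacked by Ph7.
Black has no legal moves → checkmate.

yes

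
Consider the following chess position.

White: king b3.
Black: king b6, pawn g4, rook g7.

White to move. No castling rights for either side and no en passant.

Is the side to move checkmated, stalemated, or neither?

White to move; white king on b3.
In check: no.
Legal moves for White: Kc4, Kb4, Ka4, Kc3, Ka3, Kc2, Kb2, Ka2.
White has 8 legal moves and is not in check → neither.

neither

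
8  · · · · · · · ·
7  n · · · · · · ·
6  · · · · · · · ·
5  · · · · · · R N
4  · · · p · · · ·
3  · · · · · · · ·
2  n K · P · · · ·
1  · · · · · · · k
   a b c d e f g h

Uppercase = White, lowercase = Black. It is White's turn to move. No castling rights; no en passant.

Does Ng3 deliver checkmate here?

After Ng3: black king on h1; in check: yes, from the white knight on g3.
Black has 3 legal replies: Kh2, Kg2, Kg1.
In check but a legal move exists → not checkmate.

no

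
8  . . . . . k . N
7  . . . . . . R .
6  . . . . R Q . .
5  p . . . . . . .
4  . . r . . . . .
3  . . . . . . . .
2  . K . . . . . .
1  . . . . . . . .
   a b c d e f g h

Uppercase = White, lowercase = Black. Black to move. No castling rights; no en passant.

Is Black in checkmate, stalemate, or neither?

Black to move; black king on f8.
In check: yes, from the white queen on f6.
King squares — e7: attacked by Re6; f7: attacked by Qf6; g7: attacked by Qf6; e8: attacked by Re6; g8: attacked by Rg7.
Legal moves for Black: none.
In check with no legal moves → checkmate.

checkmate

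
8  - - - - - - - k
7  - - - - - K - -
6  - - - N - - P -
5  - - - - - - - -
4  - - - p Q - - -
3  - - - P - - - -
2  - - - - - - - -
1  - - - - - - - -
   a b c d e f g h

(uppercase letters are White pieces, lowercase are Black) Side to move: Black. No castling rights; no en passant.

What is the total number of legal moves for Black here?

0

Black to move; king on h8.
In check: no.
Legal moves: none.
Count: 0.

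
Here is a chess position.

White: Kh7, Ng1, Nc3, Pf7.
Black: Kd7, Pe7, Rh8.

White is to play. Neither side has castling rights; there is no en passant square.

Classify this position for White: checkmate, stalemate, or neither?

White to move; white king on h7.
In check: yes, from the black rook on h8.
Legal moves for White: Kxh8, Kg7, Kg6.
White is in check but has 3 legal moves → neither.

neither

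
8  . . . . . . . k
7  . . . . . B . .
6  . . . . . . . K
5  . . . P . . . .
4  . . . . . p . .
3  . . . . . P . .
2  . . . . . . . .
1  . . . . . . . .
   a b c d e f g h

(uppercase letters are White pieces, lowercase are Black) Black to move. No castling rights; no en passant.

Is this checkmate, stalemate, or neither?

Black to move; black king on h8.
In check: no.
King squares — g7: attacked by Kh6; h7: attacked by Kh6; g8: attacked by Bf7.
Legal moves for Black: none.
Not in check and no legal moves → stalemate.

stalemate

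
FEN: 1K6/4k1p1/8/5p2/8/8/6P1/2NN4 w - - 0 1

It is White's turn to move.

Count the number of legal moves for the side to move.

White to move; king on b8.
In check: no.
Legal moves: Kc8, Ka8, Kc7, Kb7, Ka7, Ne3, Nc3, Nf2, Nb2, Nd3, Nb3, Ne2, Na2, g3, g4.
Count: 15.

15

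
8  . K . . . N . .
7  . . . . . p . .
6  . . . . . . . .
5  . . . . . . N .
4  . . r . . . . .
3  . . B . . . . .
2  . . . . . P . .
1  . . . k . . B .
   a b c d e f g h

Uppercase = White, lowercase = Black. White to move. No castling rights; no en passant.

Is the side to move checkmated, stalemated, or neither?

White to move; white king on b8.
In check: no.
Legal moves for White include: Nfh7, Nd7, Ng6, Nfe6, Ka8, Kb7, Ka7, Ngh7, Nxf7, Nge6, Ne4, Nh3, Nf3, Bh8, Bg7, Bf6, Be5, Ba5, ... (list truncated; more exist).
White has legal moves and is not in check → neither.

neither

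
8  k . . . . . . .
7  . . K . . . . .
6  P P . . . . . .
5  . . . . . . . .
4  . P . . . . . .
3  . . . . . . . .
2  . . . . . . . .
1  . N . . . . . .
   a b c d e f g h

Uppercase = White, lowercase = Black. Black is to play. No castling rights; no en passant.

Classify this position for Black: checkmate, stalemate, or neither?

Black to move; black king on a8.
In check: no.
King squares — a7: attacked by Pb6; b7: attacked by Pa6; b8: attacked by Kc7.
Legal moves for Black: none.
Not in check and no legal moves → stalemate.

stalemate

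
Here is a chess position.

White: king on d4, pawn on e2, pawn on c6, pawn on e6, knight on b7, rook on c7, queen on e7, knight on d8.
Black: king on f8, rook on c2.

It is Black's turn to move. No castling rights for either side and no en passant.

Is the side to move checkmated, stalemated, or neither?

neither

Black to move; black king on f8.
In check: yes, from the white queen on e7.
King squares — e7: attacked by Rc7; f7: attacked by Pe6; g7: attacked by Qe7; e8: attacked by Qe7; g8: available.
Legal moves for Black: Kg8.
Black is in check but has 1 legal move → neither.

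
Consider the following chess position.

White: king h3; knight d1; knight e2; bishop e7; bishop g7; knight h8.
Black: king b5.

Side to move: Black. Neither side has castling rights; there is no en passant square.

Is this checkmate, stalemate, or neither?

neither

Black to move; black king on b5.
In check: no.
Legal moves for Black: Kc6, Kb6, Ka6, Ka5, Kc4, Ka4.
Black has 6 legal moves and is not in check → neither.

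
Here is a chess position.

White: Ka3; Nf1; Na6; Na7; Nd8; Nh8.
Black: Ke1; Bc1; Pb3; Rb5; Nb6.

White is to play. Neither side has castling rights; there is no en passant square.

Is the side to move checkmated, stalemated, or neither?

White to move; white king on a3.
In check: yes, from the black bishop on c1.
King squares — a2: attacked by Pb3; b2: attacked by Bc1; b3: attacked by Rb5; a4: attacked by Nb6; b4: attacked by Rb5.
Legal moves for White: none.
In check with no legal moves → checkmate.

checkmate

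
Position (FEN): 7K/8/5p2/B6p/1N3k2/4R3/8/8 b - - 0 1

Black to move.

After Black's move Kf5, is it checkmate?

After Kf5: white king on h8; in check: no.
White is not in check, so this cannot be checkmate.

no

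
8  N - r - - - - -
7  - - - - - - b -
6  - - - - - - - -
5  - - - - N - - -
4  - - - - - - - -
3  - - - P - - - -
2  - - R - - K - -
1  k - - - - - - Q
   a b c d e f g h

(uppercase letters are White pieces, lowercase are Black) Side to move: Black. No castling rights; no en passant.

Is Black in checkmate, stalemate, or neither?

checkmate

Black to move; black king on a1.
In check: yes, from the white queen on h1.
King squares — b1: attacked by Qh1; a2: attacked by Rc2; b2: attacked by Rc2.
Legal moves for Black: none.
In check with no legal moves → checkmate.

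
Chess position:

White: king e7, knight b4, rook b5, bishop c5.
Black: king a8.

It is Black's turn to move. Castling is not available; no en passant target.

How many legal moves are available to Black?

Black to move; king on a8.
In check: no.
Legal moves: none.
Count: 0.

0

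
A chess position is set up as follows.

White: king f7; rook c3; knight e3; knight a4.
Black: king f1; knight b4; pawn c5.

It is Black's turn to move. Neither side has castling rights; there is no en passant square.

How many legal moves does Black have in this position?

Black to move; king on f1.
In check: yes, from the white knight on e3.
Legal moves: Kf2, Ke2, Kg1, Ke1.
Count: 4.

4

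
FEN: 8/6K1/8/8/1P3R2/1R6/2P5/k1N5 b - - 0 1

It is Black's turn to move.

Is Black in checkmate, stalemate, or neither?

Black to move; black king on a1.
In check: no.
King squares — b1: attacked by Rb3; a2: attacked by Nc1; b2: attacked by Rb3.
Legal moves for Black: none.
Not in check and no legal moves → stalemate.

stalemate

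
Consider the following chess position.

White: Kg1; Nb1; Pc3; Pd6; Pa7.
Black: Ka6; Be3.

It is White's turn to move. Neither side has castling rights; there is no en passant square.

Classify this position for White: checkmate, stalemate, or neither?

White to move; white king on g1.
In check: yes, from the black bishop on e3.
Legal moves for White: Kh2, Kg2, Kh1, Kf1.
White is in check but has 4 legal moves → neither.

neither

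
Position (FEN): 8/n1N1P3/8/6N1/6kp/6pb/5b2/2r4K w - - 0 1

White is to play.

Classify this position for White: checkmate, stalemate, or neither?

White to move; white king on h1.
In check: yes, from the black rook on c1.
King squares — g1: attacked by Rc1; g2: attacked by Bh3; h2: attacked by Pg3.
Legal moves for White: none.
In check with no legal moves → checkmate.

checkmate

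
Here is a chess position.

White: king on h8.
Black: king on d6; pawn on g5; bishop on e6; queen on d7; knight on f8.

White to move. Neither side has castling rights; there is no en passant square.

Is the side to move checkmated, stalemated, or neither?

stalemate

White to move; white king on h8.
In check: no.
King squares — g7: attacked by Qd7; h7: attacked by Qd7; g8: attacked by Be6.
Legal moves for White: none.
Not in check and no legal moves → stalemate.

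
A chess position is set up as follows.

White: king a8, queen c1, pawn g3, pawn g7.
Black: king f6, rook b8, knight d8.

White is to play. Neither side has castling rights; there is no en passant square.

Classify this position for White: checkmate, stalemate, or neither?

neither

White to move; white king on a8.
In check: yes, from the black rook on b8.
Legal moves for White: Kxb8, Ka7.
White is in check but has 2 legal moves → neither.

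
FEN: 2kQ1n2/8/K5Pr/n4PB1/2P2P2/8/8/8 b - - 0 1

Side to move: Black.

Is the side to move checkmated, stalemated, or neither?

Black to move; black king on c8.
In check: yes, from the white queen on d8.
King squares — b7: attacked by Ka6; c7: attacked by Qd8; d7: attacked by Qd8; b8: attacked by Qd8; d8: attacked by Bg5.
Legal moves for Black: none.
In check with no legal moves → checkmate.

checkmate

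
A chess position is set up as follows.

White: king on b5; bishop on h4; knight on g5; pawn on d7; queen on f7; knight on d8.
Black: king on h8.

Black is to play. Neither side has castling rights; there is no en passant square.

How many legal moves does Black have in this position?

Black to move; king on h8.
In check: no.
Legal moves: none.
Count: 0.

0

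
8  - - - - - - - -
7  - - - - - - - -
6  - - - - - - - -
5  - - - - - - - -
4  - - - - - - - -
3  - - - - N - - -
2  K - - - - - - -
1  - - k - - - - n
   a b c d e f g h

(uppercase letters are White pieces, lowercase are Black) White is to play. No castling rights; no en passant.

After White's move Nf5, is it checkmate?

no

After Nf5: black king on c1; in check: no.
Black is not in check, so this cannot be checkmate.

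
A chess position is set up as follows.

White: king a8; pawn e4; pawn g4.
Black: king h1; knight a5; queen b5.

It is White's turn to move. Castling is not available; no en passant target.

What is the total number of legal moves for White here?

White to move; king on a8.
In check: no.
Legal moves: Ka7, g5, e5.
Count: 3.

3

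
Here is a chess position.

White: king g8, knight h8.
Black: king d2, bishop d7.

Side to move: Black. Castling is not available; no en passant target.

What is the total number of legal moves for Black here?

Black to move; king on d2.
In check: no.
Legal moves: Be8, Bc8, Be6+, Bc6, Bf5, Bb5, Bg4, Ba4, Bh3, Ke3, Kd3, Kc3, Ke2, Kc2, Ke1, Kd1, Kc1.
Count: 17.

17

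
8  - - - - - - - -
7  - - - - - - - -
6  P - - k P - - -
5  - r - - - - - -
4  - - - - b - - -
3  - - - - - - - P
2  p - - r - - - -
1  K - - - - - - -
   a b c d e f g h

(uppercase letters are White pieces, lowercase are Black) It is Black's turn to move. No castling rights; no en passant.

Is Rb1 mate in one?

yes

After Rb1: white king on a1; in check: yes, from the black rook on b1.
King squares — b1: attacked by Pa2; a2: attacked by Rd2; b2: attacked by Rb1.
White has no legal moves → checkmate.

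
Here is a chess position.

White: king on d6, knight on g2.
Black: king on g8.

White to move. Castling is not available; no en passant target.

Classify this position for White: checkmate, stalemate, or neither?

neither

White to move; white king on d6.
In check: no.
Legal moves for White: Ke7, Kd7, Kc7, Ke6, Kc6, Ke5, Kd5, Kc5, Nh4, Nf4, Ne3, Ne1.
White has 12 legal moves and is not in check → neither.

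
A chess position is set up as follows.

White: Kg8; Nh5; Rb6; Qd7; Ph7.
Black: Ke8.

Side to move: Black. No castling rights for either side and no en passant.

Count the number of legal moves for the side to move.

1

Black to move; king on e8.
In check: yes, from the white queen on d7.
Legal moves: Kxd7.
Count: 1.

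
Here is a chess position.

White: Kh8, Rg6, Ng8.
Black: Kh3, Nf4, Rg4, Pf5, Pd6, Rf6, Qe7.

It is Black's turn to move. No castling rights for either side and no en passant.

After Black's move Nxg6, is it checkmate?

After Nxg6: white king on h8; in check: yes, from the black knight on g6.
King squares — g7: attacked by Qe7; h7: attacked by Qe7; g8: own knight.
White has no legal moves → checkmate.

yes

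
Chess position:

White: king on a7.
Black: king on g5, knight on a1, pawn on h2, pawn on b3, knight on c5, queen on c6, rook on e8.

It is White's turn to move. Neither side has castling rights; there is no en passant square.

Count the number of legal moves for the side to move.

White to move; king on a7.
In check: no.
Legal moves: none.
Count: 0.

0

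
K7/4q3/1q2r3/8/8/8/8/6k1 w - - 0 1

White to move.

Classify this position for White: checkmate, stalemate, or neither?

stalemate

White to move; white king on a8.
In check: no.
King squares — a7: attacked by Qb6; b7: attacked by Qb6; b8: attacked by Qb6.
Legal moves for White: none.
Not in check and no legal moves → stalemate.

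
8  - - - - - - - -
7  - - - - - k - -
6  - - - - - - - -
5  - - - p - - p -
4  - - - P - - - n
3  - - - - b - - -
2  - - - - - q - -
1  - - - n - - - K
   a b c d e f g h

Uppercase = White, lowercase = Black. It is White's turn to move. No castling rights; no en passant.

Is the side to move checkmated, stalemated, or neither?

White to move; white king on h1.
In check: no.
King squares — g1: attacked by Qf2; g2: attacked by Qf2; h2: attacked by Qf2.
Legal moves for White: none.
Not in check and no legal moves → stalemate.

stalemate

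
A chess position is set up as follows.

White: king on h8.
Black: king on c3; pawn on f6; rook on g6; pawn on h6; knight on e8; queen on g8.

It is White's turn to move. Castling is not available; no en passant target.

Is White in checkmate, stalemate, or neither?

checkmate

White to move; white king on h8.
In check: yes, from the black queen on g8.
King squares — g7: attacked by Rg6; h7: attacked by Qg8; g8: attacked by Rg6.
Legal moves for White: none.
In check with no legal moves → checkmate.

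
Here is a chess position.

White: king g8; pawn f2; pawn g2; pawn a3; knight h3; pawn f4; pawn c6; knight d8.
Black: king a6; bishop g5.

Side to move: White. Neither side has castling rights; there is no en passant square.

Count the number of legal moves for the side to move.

17

White to move; king on g8.
In check: no.
Legal moves: Kh8, Kf8, Kh7, Kg7, Kf7, Nf7, Nb7, Ne6, Nxg5, Ng1, fxg5, c7, f5, a4, g3, f3, g4.
Count: 17.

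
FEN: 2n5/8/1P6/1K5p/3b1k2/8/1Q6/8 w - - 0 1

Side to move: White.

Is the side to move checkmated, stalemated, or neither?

neither

White to move; white king on b5.
In check: no.
Legal moves for White include: Kc6, Ka6, Ka5, Kc4, Kb4, Ka4, Qxd4+, Qb4, Qc3, Qb3, Qa3, Qh2+, Qg2, Qf2+, Qe2, Qd2+, Qc2, Qa2, ... (list truncated; more exist).
White has legal moves and is not in check → neither.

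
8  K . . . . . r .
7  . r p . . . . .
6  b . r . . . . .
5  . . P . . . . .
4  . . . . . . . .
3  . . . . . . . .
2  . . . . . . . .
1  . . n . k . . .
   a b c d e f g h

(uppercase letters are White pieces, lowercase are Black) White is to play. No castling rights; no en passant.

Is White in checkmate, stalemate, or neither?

White to move; white king on a8.
In check: yes, from the black rook on g8.
King squares — a7: attacked by Rb7; b7: attacked by Ba6; b8: attacked by Rb7.
Legal moves for White: none.
In check with no legal moves → checkmate.

checkmate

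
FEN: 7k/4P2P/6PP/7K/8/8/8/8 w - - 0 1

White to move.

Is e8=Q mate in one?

yes

After e8=Q: black king on h8; in check: yes, from the white queen on e8.
King squares — g7: attacked by Ph6; h7: attacked by Pg6; g8: attacked by Ph7.
Black has no legal moves → checkmate.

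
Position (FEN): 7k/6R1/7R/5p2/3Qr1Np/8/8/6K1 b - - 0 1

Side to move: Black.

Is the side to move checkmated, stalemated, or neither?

Black to move; black king on h8.
In check: yes, from the white rook on h6.
King squares — g7: attacked by Qd4; h7: attacked by Rh6; g8: attacked by Rg7.
Legal moves for Black: none.
In check with no legal moves → checkmate.

checkmate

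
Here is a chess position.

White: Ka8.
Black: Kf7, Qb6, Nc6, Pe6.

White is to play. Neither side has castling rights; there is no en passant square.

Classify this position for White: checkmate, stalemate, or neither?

White to move; white king on a8.
In check: no.
King squares — a7: attacked by Qb6; b7: attacked by Qb6; b8: attacked by Qb6.
Legal moves for White: none.
Not in check and no legal moves → stalemate.

stalemate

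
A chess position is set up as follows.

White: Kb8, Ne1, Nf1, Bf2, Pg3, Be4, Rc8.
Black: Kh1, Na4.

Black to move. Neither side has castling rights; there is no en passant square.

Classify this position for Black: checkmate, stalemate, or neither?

Black to move; black king on h1.
In check: yes, from the white bishop on e4.
King squares — g1: attacked by Bf2; g2: attacked by Ne1; h2: attacked by Nf1.
Legal moves for Black: none.
In check with no legal moves → checkmate.

checkmate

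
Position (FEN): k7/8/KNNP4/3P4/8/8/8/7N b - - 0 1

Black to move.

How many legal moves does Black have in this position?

0

Black to move; king on a8.
In check: yes, from the white knight on b6.
Legal moves: none.
Count: 0.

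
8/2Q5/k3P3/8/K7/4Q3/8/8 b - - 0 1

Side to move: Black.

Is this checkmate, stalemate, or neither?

Black to move; black king on a6.
In check: no.
King squares — a5: attacked by Ka4; b5: attacked by Ka4; b6: attacked by Qe3; a7: attacked by Qe3; b7: attacked by Qc7.
Legal moves for Black: none.
Not in check and no legal moves → stalemate.

stalemate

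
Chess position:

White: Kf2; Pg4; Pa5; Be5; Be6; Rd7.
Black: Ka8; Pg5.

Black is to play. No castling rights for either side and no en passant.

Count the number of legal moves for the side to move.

0

Black to move; king on a8.
In check: no.
Legal moves: none.
Count: 0.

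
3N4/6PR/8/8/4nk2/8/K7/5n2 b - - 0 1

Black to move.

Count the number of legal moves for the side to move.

19

Black to move; king on f4.
In check: no.
Legal moves: Kg5, Kf5, Ke5, Kg4, Kg3, Kf3, Ke3, Nf6, Nd6, Ng5, Nc5, Neg3, Nc3+, Nf2, Ned2, Nfg3, Ne3, Nh2, Nfd2.
Count: 19.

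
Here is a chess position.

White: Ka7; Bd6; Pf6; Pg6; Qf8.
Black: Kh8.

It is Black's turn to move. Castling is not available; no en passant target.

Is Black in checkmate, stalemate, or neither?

Black to move; black king on h8.
In check: yes, from the white queen on f8.
King squares — g7: attacked by Pf6; h7: attacked by Pg6; g8: attacked by Qf8.
Legal moves for Black: none.
In check with no legal moves → checkmate.

checkmate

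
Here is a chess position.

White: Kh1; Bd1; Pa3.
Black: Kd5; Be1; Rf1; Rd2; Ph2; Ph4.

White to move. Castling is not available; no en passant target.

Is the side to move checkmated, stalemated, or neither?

White to move; white king on h1.
In check: yes, from the black rook on f1.
King squares — g1: attacked by Rf1; g2: attacked by Rd2; h2: attacked by Rd2.
Legal moves for White: none.
In check with no legal moves → checkmate.

checkmate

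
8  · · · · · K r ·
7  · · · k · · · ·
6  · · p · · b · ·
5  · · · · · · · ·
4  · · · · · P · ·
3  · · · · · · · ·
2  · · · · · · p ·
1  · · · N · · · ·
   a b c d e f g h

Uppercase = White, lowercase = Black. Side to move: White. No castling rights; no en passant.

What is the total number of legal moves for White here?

2

White to move; king on f8.
In check: yes, from the black rook on g8.
Legal moves: Kxg8, Kf7.
Count: 2.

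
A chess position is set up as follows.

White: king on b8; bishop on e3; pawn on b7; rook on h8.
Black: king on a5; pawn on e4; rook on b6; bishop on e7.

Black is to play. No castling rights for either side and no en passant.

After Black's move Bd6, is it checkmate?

After Bd6: white king on b8; in check: yes, from the black bishop on d6.
White has 3 legal replies: Kc8, Ka8, Ka7.
In check but a legal move exists → not checkmate.

no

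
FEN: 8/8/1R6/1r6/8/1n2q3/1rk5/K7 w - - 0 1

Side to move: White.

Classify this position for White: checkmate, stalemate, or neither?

checkmate

White to move; white king on a1.
In check: yes, from the black knight on b3.
King squares — b1: attacked by Rb2; a2: attacked by Rb2; b2: attacked by Kc2.
Legal moves for White: none.
In check with no legal moves → checkmate.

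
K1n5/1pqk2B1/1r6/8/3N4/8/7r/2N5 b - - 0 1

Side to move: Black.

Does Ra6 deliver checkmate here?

yes

After Ra6: white king on a8; in check: yes, from the black rook on a6.
King squares — a7: attacked by Ra6; b7: attacked by Qc7; b8: attacked by Qc7.
White has no legal moves → checkmate.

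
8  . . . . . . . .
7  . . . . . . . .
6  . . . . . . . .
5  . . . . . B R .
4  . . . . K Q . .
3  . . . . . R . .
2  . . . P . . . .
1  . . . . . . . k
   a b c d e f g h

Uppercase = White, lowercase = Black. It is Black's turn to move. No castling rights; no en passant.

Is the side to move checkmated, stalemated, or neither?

Black to move; black king on h1.
In check: no.
King squares — g1: attacked by Rg5; g2: attacked by Rg5; h2: attacked by Qf4.
Legal moves for Black: none.
Not in check and no legal moves → stalemate.

stalemate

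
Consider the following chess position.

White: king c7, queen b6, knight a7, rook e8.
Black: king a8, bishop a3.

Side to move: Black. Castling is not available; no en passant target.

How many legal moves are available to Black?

0

Black to move; king on a8.
In check: yes, from the white rook on e8.
Legal moves: none.
Count: 0.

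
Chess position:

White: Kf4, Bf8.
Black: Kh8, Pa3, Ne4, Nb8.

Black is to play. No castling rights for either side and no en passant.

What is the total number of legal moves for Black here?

Black to move; king on h8.
In check: no.
Legal moves: Kg8, Kh7, Nd7, Nc6, Na6, Nf6, Nd6, Ng5, Nc5, Ng3, Nc3, Nf2, Nd2, a2.
Count: 14.

14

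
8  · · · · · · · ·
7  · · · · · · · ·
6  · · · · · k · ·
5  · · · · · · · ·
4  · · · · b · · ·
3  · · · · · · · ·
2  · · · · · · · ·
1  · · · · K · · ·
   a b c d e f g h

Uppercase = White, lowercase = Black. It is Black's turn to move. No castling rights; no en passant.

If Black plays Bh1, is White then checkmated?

After Bh1: white king on e1; in check: no.
White is not in check, so this cannot be checkmate.

no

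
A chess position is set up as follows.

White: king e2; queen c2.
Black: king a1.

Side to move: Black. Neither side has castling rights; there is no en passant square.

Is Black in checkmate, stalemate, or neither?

stalemate

Black to move; black king on a1.
In check: no.
King squares — b1: attacked by Qc2; a2: attacked by Qc2; b2: attacked by Qc2.
Legal moves for Black: none.
Not in check and no legal moves → stalemate.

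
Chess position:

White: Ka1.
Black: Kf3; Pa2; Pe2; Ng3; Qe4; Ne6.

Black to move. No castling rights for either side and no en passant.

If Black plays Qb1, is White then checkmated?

yes

After Qb1: white king on a1; in check: yes, from the black queen on b1.
King squares — b1: attacked by Pa2; a2: attacked by Qb1; b2: attacked by Qb1.
White has no legal moves → checkmate.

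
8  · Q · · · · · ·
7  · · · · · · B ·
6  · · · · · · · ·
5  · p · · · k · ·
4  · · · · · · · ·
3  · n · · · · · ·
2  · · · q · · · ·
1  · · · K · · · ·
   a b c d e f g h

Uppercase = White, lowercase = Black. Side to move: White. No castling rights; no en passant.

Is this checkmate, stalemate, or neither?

checkmate

White to move; white king on d1.
In check: yes, from the black queen on d2.
King squares — c1: attacked by Qd2; e1: attacked by Qd2; c2: attacked by Qd2; d2: attacked by Nb3; e2: attacked by Qd2.
Legal moves for White: none.
In check with no legal moves → checkmate.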